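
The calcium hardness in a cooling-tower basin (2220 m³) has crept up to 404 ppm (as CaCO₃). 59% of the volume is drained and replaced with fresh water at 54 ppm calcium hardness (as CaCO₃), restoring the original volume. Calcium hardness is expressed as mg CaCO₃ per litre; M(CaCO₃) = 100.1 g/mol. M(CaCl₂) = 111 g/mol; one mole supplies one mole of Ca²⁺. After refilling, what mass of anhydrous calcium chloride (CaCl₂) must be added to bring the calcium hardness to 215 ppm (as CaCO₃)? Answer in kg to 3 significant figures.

Volume: 2220 m³ = 2,220,000 L.
After draining 59% and refilling: 404 × 0.41 + 54 × 0.59 = 197.5 ppm.
Deficit to target: 215 − 197.5 = 17.5 mg/L.
As CaCO₃: 17.5 mg/L × 2,220,000 L = 38,850 g; ÷ 100.1 = 388.1 mol Ca²⁺.
Mass: 388.1 × 111 = 43,080 g.

43.1 kg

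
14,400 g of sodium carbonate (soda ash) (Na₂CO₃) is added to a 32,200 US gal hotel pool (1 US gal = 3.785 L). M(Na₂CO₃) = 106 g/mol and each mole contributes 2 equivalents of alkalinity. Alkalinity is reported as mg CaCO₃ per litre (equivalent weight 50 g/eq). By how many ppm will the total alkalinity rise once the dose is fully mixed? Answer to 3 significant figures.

Volume: 32,200 US gal × 3.785 L/gal = 121,877 L.
Moles of Na₂CO₃: 14,400 g ÷ 106 g/mol = 135.8 mol → 271.7 eq of alkalinity.
As CaCO₃: 271.7 eq × 50 g/eq = 13,580 g.
Rise: 13,580 g / 121,877 L × 1000 = 111.5 mg/L.

111 ppm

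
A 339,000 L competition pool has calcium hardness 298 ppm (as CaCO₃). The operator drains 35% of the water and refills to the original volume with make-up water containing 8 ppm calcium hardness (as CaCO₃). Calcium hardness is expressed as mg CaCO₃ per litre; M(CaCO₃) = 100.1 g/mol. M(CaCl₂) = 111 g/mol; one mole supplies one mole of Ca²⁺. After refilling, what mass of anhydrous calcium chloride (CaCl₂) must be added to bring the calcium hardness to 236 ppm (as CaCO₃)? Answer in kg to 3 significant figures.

After draining 35% and refilling: 298 × 0.65 + 8 × 0.35 = 196.5 ppm.
Deficit to target: 236 − 196.5 = 39.5 mg/L.
As CaCO₃: 39.5 mg/L × 339,000 L = 13,390 g; ÷ 100.1 = 133.8 mol Ca²⁺.
Mass: 133.8 × 111 = 14,850 g.

14.8 kg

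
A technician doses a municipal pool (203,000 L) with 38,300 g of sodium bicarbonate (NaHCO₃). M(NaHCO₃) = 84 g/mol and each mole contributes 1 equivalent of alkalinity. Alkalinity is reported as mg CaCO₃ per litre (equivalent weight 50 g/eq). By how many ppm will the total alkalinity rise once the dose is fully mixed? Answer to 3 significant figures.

Moles of NaHCO₃: 38,300 g ÷ 84 g/mol = 456 mol → 456 eq of alkalinity.
As CaCO₃: 456 eq × 50 g/eq = 22,800 g.
Rise: 22,800 g / 203,000 L × 1000 = 112.3 mg/L.

112 ppm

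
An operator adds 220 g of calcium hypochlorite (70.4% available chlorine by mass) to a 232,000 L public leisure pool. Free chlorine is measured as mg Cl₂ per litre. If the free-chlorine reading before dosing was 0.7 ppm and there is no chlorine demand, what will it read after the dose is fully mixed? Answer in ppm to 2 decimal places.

Available chlorine delivered: 220 g × 0.704 = 154.9 g as Cl₂.
Concentration rise: 154.9 g / 232,000 L = 0.6676 mg/L = 0.67 ppm.
Final FC: 0.7 + 0.67 = 1.37 ppm.

1.37 ppm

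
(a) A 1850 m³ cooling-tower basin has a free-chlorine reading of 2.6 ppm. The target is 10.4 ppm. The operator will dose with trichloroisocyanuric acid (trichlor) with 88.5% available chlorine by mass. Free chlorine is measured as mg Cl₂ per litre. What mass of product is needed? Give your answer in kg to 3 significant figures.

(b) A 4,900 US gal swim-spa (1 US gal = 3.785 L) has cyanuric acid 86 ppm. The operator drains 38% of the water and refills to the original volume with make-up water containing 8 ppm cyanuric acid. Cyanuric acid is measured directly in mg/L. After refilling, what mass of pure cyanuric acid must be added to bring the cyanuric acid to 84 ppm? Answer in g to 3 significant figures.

(a) 16.3 kg; (b) 513 g

(a) Volume: 1850 m³ = 1,850,000 L.
(a) Chlorine deficit: 10.4 − 2.6 = 7.8 ppm = 7.8 mg/L as Cl₂.
(a) Cl₂ equivalent needed: 7.8 mg/L × 1,850,000 L = 14,430,000 mg = 14,430 g.
(a) Product at 88.5% available chlorine: 14,430 / 0.885 = 16,310 g.

(b) Volume: 4,900 US gal × 3.785 L/gal = 18,546 L.
(b) After draining 38% and refilling: 86 × 0.62 + 8 × 0.38 = 56.36 ppm.
(b) Deficit to target: 84 − 56.36 = 27.64 mg/L.
(b) Mass: 27.64 mg/L × 18,546 L = 512.6 g cyanuric acid.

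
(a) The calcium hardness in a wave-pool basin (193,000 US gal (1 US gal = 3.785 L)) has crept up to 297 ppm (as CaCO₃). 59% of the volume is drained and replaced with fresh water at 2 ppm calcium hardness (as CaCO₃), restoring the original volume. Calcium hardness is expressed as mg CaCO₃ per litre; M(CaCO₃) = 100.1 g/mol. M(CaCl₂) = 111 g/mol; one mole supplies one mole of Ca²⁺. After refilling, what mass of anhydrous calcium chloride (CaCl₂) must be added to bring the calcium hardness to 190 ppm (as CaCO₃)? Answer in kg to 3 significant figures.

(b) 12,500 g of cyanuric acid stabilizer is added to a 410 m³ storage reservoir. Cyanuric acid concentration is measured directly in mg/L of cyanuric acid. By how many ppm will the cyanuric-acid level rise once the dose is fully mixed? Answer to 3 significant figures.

(a) 54.3 kg; (b) 30.5 ppm

(a) Volume: 193,000 US gal × 3.785 L/gal = 730,505 L.
(a) After draining 59% and refilling: 297 × 0.41 + 2 × 0.59 = 122.95 ppm.
(a) Deficit to target: 190 − 122.95 = 67.05 mg/L.
(a) As CaCO₃: 67.05 mg/L × 730,505 L = 48,980 g; ÷ 100.1 = 489.3 mol Ca²⁺.
(a) Mass: 489.3 × 111 = 54,310 g.

(b) Volume: 410 m³ = 410,000 L.
(b) Rise: 12,500 g / 410,000 L × 1000 = 30.49 mg/L.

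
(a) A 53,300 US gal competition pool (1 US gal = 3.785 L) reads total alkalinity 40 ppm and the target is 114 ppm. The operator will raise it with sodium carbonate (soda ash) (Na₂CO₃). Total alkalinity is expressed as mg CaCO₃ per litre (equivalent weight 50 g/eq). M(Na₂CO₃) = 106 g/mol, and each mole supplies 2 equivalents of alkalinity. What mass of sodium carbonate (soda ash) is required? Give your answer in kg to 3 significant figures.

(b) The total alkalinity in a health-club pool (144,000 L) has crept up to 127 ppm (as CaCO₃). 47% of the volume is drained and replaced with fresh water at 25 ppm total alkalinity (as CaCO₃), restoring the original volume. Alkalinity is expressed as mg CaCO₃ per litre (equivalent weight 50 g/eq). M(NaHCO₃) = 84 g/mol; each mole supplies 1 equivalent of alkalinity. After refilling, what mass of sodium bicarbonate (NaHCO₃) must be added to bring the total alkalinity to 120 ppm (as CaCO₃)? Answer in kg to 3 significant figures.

(a) 15.8 kg; (b) 9.90 kg

(a) Volume: 53,300 US gal × 3.785 L/gal = 201,740 L.
(a) Alkalinity to add: (114 − 40) = 74 mg/L as CaCO₃ × 201,740 L = 14,930 g as CaCO₃.
(a) Equivalents: 14,930 g ÷ 50 g/eq = 298.6 eq.
(a) Each mole of Na₂CO₃ supplies 2 eq, so 298.6 / 2 = 149.3 mol.
(a) Mass: 149.3 mol × 106 g/mol = 15,820 g.

(b) After draining 47% and refilling: 127 × 0.53 + 25 × 0.47 = 79.06 ppm.
(b) Deficit to target: 120 − 79.06 = 40.94 mg/L.
(b) As CaCO₃: 40.94 mg/L × 144,000 L = 5895 g; ÷ 50 g/eq ÷ 1 = 117.9 mol NaHCO₃.
(b) Mass: 117.9 × 84 = 9904 g.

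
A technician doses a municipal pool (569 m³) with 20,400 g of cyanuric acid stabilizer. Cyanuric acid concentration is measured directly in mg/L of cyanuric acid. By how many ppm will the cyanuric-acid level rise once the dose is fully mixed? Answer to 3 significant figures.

Volume: 569 m³ = 569,000 L.
Rise: 20,400 g / 569,000 L × 1000 = 35.85 mg/L.

35.9 ppm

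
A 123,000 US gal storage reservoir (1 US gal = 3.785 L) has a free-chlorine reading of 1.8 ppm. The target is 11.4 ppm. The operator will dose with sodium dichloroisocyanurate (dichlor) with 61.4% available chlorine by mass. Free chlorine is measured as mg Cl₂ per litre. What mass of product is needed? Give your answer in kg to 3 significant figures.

Volume: 123,000 US gal × 3.785 L/gal = 465,555 L.
Chlorine deficit: 11.4 − 1.8 = 9.6 ppm = 9.6 mg/L as Cl₂.
Cl₂ equivalent needed: 9.6 mg/L × 465,555 L = 4,469,000 mg = 4469 g.
Product at 61.4% available chlorine: 4469 / 0.614 = 7279 g.

7.28 kg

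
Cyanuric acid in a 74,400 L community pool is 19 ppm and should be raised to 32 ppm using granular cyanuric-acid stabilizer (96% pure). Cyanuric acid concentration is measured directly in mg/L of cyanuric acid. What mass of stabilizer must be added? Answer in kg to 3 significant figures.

CYA to add: (32 − 19) = 13 mg/L × 74,400 L = 967.2 g cyanuric acid.
At 96% purity: 967.2 / 0.96 = 1008 g product.

1.01 kg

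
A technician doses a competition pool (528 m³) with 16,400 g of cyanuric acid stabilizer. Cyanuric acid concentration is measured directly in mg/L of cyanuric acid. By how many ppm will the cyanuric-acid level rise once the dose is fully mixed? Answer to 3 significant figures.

Volume: 528 m³ = 528,000 L.
Rise: 16,400 g / 528,000 L × 1000 = 31.06 mg/L.

31.1 ppm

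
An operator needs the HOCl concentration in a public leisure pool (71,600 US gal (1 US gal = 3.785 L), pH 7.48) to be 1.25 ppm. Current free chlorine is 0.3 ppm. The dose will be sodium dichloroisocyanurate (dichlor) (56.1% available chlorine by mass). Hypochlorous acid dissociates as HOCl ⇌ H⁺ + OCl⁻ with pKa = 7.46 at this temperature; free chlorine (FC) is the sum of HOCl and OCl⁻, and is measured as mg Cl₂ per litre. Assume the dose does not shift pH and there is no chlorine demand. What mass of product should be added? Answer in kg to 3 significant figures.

Volume: 71,600 US gal × 3.785 L/gal = 271,006 L.
[OCl⁻]/[HOCl] = 10^(pH − pKa) = 10^(7.48 − 7.46) = 1.047; fraction as HOCl = 1/(1 + 1.047) = 0.4885.
Free chlorine required for 1.25 ppm HOCl: 1.25 / 0.4885 = 2.559 ppm.
FC to add: 2.559 − 0.3 = 2.259 mg/L as Cl₂.
Cl₂ equivalent: 2.259 mg/L × 271,006 L = 612.2 g.
Product at 56.1% available Cl: 612.2 / 0.561 = 1091 g.

1.09 kg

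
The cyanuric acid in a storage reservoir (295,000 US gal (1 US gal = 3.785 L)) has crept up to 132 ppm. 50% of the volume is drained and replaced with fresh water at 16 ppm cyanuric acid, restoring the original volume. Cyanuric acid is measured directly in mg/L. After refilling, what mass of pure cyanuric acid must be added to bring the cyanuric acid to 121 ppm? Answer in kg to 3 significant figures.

52.5 kg

Volume: 295,000 US gal × 3.785 L/gal = 1,116,575 L.
After draining 50% and refilling: 132 × 0.50 + 16 × 0.50 = 74 ppm.
Deficit to target: 121 − 74 = 47 mg/L.
Mass: 47 mg/L × 1,116,575 L = 52,480 g cyanuric acid.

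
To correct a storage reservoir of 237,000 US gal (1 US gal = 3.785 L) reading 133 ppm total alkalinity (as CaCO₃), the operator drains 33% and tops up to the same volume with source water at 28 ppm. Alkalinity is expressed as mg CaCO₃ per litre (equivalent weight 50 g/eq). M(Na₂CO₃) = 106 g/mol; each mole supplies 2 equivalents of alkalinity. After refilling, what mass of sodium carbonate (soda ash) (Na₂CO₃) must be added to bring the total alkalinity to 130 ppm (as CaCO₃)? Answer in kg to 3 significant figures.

30.1 kg

Volume: 237,000 US gal × 3.785 L/gal = 897,045 L.
After draining 33% and refilling: 133 × 0.67 + 28 × 0.33 = 98.35 ppm.
Deficit to target: 130 − 98.35 = 31.65 mg/L.
As CaCO₃: 31.65 mg/L × 897,045 L = 28,390 g; ÷ 50 g/eq ÷ 2 = 283.9 mol Na₂CO₃.
Mass: 283.9 × 106 = 30,090 g.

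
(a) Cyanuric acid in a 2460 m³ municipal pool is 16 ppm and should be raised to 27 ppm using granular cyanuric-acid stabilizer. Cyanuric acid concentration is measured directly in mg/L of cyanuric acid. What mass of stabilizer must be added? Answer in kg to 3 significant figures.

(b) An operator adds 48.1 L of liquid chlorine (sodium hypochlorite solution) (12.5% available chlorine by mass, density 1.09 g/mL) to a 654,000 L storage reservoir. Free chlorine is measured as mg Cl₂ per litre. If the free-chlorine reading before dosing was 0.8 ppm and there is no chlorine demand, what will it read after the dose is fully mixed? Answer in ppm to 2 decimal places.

(a) 27.1 kg; (b) 10.82 ppm

(a) Volume: 2460 m³ = 2,460,000 L.
(a) CYA to add: (27 − 16) = 11 mg/L × 2,460,000 L = 27,060 g cyanuric acid.

(b) Mass of solution: 48.1 L × 1000 mL/L × 1.09 g/mL = 52,430 g.
(b) Available chlorine delivered: 52,430 g × 0.125 = 6554 g as Cl₂.
(b) Concentration rise: 6554 g / 654,000 L = 10.02 mg/L = 10.02 ppm.
(b) Final FC: 0.8 + 10.02 = 10.82 ppm.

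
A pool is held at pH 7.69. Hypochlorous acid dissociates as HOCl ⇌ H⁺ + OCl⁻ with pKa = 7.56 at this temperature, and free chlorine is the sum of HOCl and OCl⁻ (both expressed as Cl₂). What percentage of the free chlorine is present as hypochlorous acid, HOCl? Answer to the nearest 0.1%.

42.6%

[OCl⁻]/[HOCl] = 10^(pH − pKa) = 10^(7.69 − 7.56) = 10^0.13 = 1.349.
Fraction as HOCl = 1 / (1 + 1.349) = 0.4257.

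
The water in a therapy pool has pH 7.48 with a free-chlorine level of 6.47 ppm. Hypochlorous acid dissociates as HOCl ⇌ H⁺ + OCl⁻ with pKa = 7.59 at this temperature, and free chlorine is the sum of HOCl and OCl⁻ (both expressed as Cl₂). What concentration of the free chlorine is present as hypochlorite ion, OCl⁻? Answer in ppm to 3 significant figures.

[OCl⁻]/[HOCl] = 10^(pH − pKa) = 10^(7.48 − 7.59) = 10^-0.11 = 0.7762.
Fraction as HOCl = 1 / (1 + 0.7762) = 0.563.
OCl⁻ = (1 − 0.563) × 6.47 ppm = 2.827 ppm.

2.83 ppm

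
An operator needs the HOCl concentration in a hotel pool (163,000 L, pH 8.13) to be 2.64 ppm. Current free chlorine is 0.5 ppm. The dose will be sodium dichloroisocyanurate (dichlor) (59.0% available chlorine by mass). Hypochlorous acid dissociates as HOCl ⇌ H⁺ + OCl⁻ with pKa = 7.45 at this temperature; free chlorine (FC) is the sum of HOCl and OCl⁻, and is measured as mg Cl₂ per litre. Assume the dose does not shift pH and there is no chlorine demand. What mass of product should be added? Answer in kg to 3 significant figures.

4.08 kg

[OCl⁻]/[HOCl] = 10^(pH − pKa) = 10^(8.13 − 7.45) = 4.786; fraction as HOCl = 1/(1 + 4.786) = 0.1728.
Free chlorine required for 2.64 ppm HOCl: 2.64 / 0.1728 = 15.28 ppm.
FC to add: 15.28 − 0.5 = 14.78 mg/L as Cl₂.
Cl₂ equivalent: 14.78 mg/L × 163,000 L = 2408 g.
Product at 59.0% available Cl: 2408 / 0.59 = 4082 g.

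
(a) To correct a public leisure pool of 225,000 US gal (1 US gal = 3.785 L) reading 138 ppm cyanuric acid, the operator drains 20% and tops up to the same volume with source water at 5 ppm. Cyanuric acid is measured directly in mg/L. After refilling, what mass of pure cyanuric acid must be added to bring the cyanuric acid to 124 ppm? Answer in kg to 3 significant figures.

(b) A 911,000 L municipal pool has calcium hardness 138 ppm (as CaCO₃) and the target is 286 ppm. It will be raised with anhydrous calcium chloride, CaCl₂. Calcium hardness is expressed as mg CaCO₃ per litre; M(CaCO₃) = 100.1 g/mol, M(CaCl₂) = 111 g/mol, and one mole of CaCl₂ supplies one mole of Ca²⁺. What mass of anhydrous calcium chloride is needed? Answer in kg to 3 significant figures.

(a) 10.7 kg; (b) 150 kg

(a) Volume: 225,000 US gal × 3.785 L/gal = 851,625 L.
(a) After draining 20% and refilling: 138 × 0.80 + 5 × 0.20 = 111.4 ppm.
(a) Deficit to target: 124 − 111.4 = 12.6 mg/L.
(a) Mass: 12.6 mg/L × 851,625 L = 10,730 g cyanuric acid.

(b) Hardness to add: (286 − 138) = 148 mg/L as CaCO₃ × 911,000 L = 134,800 g as CaCO₃.
(b) Moles of Ca²⁺ (1 mol Ca²⁺ ≡ 1 mol CaCO₃): 134,800 / 100.1 g/mol = 1347 mol.
(b) Mass of CaCl₂: 1347 × 111 = 149,500 g.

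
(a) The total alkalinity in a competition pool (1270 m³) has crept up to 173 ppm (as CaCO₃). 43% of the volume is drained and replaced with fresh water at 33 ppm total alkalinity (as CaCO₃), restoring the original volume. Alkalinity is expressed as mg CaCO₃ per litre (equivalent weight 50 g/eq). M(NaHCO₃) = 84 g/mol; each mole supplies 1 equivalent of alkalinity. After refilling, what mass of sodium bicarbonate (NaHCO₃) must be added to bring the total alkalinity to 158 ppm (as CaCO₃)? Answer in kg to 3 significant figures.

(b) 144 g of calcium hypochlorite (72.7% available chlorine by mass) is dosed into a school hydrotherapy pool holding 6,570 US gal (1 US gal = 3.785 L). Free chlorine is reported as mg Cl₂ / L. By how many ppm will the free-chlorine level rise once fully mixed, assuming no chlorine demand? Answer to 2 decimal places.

(a) 96.4 kg; (b) 4.21 ppm

(a) Volume: 1270 m³ = 1,270,000 L.
(a) After draining 43% and refilling: 173 × 0.57 + 33 × 0.43 = 112.8 ppm.
(a) Deficit to target: 158 − 112.8 = 45.2 mg/L.
(a) As CaCO₃: 45.2 mg/L × 1,270,000 L = 57,400 g; ÷ 50 g/eq ÷ 1 = 1148 mol NaHCO₃.
(a) Mass: 1148 × 84 = 96,440 g.

(b) Volume: 6,570 US gal × 3.785 L/gal = 24,867 L.
(b) Available chlorine delivered: 144 g × 0.727 = 104.7 g as Cl₂.
(b) Concentration rise: 104.7 g / 24,867 L = 4.21 mg/L = 4.21 ppm.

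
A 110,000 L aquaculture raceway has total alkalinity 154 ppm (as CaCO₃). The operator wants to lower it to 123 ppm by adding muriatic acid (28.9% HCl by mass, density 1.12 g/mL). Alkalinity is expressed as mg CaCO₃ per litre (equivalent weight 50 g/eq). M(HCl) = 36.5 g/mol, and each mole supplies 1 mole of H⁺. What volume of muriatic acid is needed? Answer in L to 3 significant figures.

Alkalinity to neutralize: (154 − 123) = 31 mg/L as CaCO₃ × 110,000 L = 3410 g as CaCO₃.
Equivalents of H⁺ required: 3410 ÷ 50 g/eq = 68.2 eq = 68.2 mol HCl.
Mass of HCl: 68.2 × 36.5 = 2489 g.
Mass of 28.9% solution: 2489 / 0.289 = 8613 g.
Volume: 8613 g ÷ 1.12 g/mL = 7691 mL.

7.69 L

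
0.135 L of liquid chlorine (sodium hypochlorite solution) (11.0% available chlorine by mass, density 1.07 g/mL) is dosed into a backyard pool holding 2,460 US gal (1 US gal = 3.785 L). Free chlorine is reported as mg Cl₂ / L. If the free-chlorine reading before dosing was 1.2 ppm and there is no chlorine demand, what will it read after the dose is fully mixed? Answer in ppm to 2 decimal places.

Volume: 2,460 US gal × 3.785 L/gal = 9,311 L.
Mass of solution: 0.135 L × 1000 mL/L × 1.07 g/mL = 144.5 g.
Available chlorine delivered: 144.5 g × 0.11 = 15.89 g as Cl₂.
Concentration rise: 15.89 g / 9,311 L = 1.707 mg/L = 1.71 ppm.
Final FC: 1.2 + 1.71 = 2.91 ppm.

2.91 ppm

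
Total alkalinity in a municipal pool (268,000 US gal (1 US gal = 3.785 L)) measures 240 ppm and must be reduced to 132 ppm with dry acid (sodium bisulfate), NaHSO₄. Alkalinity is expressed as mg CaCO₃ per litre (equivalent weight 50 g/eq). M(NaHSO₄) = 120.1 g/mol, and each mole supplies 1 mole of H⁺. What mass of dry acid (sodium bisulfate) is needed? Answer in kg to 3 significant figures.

263 kg

Volume: 268,000 US gal × 3.785 L/gal = 1,014,380 L.
Alkalinity to neutralize: (240 − 132) = 108 mg/L as CaCO₃ × 1,014,380 L = 109,600 g as CaCO₃.
Equivalents of H⁺ required: 109,600 ÷ 50 g/eq = 2191 eq = 2191 mol NaHSO₄.
Mass of NaHSO₄: 2191 × 120.1 = 263,100 g.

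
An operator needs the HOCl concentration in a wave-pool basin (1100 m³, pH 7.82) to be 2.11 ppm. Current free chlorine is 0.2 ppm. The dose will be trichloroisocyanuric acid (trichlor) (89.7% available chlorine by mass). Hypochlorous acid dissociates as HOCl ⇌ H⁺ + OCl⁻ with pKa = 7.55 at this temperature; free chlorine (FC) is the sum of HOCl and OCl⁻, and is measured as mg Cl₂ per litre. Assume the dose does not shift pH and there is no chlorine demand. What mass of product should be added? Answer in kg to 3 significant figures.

7.16 kg

Volume: 1100 m³ = 1,100,000 L.
[OCl⁻]/[HOCl] = 10^(pH − pKa) = 10^(7.82 − 7.55) = 1.862; fraction as HOCl = 1/(1 + 1.862) = 0.3494.
Free chlorine required for 2.11 ppm HOCl: 2.11 / 0.3494 = 6.039 ppm.
FC to add: 6.039 − 0.2 = 5.839 mg/L as Cl₂.
Cl₂ equivalent: 5.839 mg/L × 1,100,000 L = 6423 g.
Product at 89.7% available Cl: 6423 / 0.897 = 7160 g.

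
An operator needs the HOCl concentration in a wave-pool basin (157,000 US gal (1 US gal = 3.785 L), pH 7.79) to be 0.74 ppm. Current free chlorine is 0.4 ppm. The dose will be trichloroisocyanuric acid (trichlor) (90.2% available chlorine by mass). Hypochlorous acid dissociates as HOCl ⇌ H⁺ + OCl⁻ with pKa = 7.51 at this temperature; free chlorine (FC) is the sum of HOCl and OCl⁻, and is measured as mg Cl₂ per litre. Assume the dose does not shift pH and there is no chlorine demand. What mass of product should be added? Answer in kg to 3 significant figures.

Volume: 157,000 US gal × 3.785 L/gal = 594,245 L.
[OCl⁻]/[HOCl] = 10^(pH − pKa) = 10^(7.79 − 7.51) = 1.905; fraction as HOCl = 1/(1 + 1.905) = 0.3442.
Free chlorine required for 0.74 ppm HOCl: 0.74 / 0.3442 = 2.15 ppm.
FC to add: 2.15 − 0.4 = 1.75 mg/L as Cl₂.
Cl₂ equivalent: 1.75 mg/L × 594,245 L = 1040 g.
Product at 90.2% available Cl: 1040 / 0.902 = 1153 g.

1.15 kg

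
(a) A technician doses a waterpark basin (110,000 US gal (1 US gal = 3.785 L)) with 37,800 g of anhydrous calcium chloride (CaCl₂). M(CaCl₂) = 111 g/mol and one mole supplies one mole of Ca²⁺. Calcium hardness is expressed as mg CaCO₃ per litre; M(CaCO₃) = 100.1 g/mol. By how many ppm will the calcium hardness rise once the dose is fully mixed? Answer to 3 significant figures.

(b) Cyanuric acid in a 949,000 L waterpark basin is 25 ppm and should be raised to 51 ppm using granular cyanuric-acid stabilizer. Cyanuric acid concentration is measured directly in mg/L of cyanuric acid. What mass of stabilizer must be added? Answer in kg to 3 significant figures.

(a) Volume: 110,000 US gal × 3.785 L/gal = 416,350 L.
(a) Moles of Ca²⁺: 37,800 g ÷ 111 g/mol = 340.5 mol.
(a) As CaCO₃: 340.5 mol × 100.1 g/mol = 34,090 g.
(a) Rise: 34,090 g / 416,350 L × 1000 = 81.87 mg/L.

(b) CYA to add: (51 − 25) = 26 mg/L × 949,000 L = 24,670 g cyanuric acid.

(a) 81.9 ppm; (b) 24.7 kg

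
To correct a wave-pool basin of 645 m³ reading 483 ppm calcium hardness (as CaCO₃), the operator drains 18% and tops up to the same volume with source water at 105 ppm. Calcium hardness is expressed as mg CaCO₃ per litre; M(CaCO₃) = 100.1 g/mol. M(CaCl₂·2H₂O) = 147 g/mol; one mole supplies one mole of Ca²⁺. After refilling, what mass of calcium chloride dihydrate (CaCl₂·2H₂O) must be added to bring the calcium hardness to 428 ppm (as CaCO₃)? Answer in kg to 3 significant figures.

Volume: 645 m³ = 645,000 L.
After draining 18% and refilling: 483 × 0.82 + 105 × 0.18 = 414.96 ppm.
Deficit to target: 428 − 414.96 = 13.04 mg/L.
As CaCO₃: 13.04 mg/L × 645,000 L = 8411 g; ÷ 100.1 = 84.02 mol Ca²⁺.
Mass: 84.02 × 147 = 12,350 g.

12.4 kg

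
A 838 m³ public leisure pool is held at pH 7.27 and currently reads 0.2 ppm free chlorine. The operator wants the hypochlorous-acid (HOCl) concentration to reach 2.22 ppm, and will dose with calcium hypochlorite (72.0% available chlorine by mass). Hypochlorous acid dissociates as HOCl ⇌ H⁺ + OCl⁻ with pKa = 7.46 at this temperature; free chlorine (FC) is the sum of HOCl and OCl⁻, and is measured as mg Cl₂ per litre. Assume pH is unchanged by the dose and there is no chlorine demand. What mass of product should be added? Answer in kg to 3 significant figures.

Volume: 838 m³ = 838,000 L.
[OCl⁻]/[HOCl] = 10^(pH − pKa) = 10^(7.27 − 7.46) = 0.6457; fraction as HOCl = 1/(1 + 0.6457) = 0.6077.
Free chlorine required for 2.22 ppm HOCl: 2.22 / 0.6077 = 3.653 ppm.
FC to add: 3.653 − 0.2 = 3.453 mg/L as Cl₂.
Cl₂ equivalent: 3.453 mg/L × 838,000 L = 2894 g.
Product at 72.0% available Cl: 2894 / 0.72 = 4019 g.

4.02 kg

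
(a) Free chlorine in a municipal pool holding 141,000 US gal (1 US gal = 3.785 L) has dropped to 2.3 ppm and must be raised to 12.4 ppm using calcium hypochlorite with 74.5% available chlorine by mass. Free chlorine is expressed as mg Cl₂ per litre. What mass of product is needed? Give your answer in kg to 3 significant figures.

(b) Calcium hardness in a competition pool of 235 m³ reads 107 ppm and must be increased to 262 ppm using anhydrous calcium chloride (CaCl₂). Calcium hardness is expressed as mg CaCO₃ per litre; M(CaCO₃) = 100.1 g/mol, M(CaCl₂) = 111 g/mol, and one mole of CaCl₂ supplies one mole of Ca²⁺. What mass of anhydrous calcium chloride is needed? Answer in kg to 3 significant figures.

(a) 7.24 kg; (b) 40.4 kg

(a) Volume: 141,000 US gal × 3.785 L/gal = 533,685 L.
(a) Chlorine deficit: 12.4 − 2.3 = 10.1 ppm = 10.1 mg/L as Cl₂.
(a) Cl₂ equivalent needed: 10.1 mg/L × 533,685 L = 5,390,000 mg = 5390 g.
(a) Product at 74.5% available chlorine: 5390 / 0.745 = 7235 g.

(b) Volume: 235 m³ = 235,000 L.
(b) Hardness to add: (262 − 107) = 155 mg/L as CaCO₃ × 235,000 L = 36,420 g as CaCO₃.
(b) Moles of Ca²⁺ (1 mol Ca²⁺ ≡ 1 mol CaCO₃): 36,420 / 100.1 g/mol = 363.9 mol.
(b) Mass of CaCl₂: 363.9 × 111 = 40,390 g.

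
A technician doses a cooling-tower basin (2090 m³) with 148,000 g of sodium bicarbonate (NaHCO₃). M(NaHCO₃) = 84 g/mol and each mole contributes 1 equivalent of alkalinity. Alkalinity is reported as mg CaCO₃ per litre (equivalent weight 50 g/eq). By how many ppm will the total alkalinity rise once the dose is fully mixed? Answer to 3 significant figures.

42.2 ppm

Volume: 2090 m³ = 2,090,000 L.
Moles of NaHCO₃: 148,000 g ÷ 84 g/mol = 1762 mol → 1762 eq of alkalinity.
As CaCO₃: 1762 eq × 50 g/eq = 88,100 g.
Rise: 88,100 g / 2,090,000 L × 1000 = 42.15 mg/L.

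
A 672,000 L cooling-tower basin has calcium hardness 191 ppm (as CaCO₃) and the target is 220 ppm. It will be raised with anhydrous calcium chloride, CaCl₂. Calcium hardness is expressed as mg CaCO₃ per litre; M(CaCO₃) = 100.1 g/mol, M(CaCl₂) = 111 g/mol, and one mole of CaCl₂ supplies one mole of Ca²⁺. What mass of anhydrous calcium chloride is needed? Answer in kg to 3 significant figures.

21.6 kg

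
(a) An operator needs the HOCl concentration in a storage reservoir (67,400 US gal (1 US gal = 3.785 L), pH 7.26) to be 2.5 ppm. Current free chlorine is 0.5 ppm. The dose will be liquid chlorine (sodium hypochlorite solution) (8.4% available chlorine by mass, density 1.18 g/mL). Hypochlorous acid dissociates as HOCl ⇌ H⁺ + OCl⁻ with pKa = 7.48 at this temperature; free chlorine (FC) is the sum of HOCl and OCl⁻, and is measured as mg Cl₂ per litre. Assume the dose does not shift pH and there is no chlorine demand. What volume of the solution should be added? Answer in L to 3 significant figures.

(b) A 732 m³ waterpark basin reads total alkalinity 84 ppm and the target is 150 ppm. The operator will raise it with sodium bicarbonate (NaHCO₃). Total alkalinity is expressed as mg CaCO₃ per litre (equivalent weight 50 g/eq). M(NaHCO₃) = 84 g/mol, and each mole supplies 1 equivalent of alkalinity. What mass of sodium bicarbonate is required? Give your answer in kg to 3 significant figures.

(a) 9.02 L; (b) 81.2 kg

(a) Volume: 67,400 US gal × 3.785 L/gal = 255,109 L.
(a) [OCl⁻]/[HOCl] = 10^(pH − pKa) = 10^(7.26 − 7.48) = 0.6026; fraction as HOCl = 1/(1 + 0.6026) = 0.624.
(a) Free chlorine required for 2.5 ppm HOCl: 2.5 / 0.624 = 4.006 ppm.
(a) FC to add: 4.006 − 0.5 = 3.506 mg/L as Cl₂.
(a) Cl₂ equivalent: 3.506 mg/L × 255,109 L = 894.5 g.
(a) Product at 8.4% available Cl: 894.5 / 0.084 = 10,650 g.
(a) Volume: 10,650 g ÷ 1.18 g/mL = 9025 mL.

(b) Volume: 732 m³ = 732,000 L.
(b) Alkalinity to add: (150 − 84) = 66 mg/L as CaCO₃ × 732,000 L = 48,310 g as CaCO₃.
(b) Equivalents: 48,310 g ÷ 50 g/eq = 966.2 eq.
(b) NaHCO₃ supplies 1 eq per mole → 966.2 mol.
(b) Mass: 966.2 mol × 84 g/mol = 81,160 g.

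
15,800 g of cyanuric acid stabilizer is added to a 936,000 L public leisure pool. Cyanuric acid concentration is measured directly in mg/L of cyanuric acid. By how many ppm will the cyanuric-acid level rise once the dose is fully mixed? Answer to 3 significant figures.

Rise: 15,800 g / 936,000 L × 1000 = 16.88 mg/L.

16.9 ppm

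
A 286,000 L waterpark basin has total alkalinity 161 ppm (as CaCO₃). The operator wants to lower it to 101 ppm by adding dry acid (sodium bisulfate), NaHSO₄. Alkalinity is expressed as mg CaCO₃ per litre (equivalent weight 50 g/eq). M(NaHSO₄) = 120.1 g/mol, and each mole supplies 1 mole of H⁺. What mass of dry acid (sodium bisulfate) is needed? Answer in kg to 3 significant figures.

Alkalinity to neutralize: (161 − 101) = 60 mg/L as CaCO₃ × 286,000 L = 17,160 g as CaCO₃.
Equivalents of H⁺ required: 17,160 ÷ 50 g/eq = 343.2 eq = 343.2 mol NaHSO₄.
Mass of NaHSO₄: 343.2 × 120.1 = 41,220 g.

41.2 kg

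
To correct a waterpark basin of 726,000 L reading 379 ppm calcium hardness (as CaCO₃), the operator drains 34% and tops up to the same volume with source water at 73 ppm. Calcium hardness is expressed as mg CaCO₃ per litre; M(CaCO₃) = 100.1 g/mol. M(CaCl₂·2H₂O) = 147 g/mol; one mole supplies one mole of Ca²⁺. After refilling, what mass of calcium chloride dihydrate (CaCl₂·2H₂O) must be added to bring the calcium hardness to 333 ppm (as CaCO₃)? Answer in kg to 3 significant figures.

61.9 kg

After draining 34% and refilling: 379 × 0.66 + 73 × 0.34 = 274.96 ppm.
Deficit to target: 333 − 274.96 = 58.04 mg/L.
As CaCO₃: 58.04 mg/L × 726,000 L = 42,140 g; ÷ 100.1 = 420.9 mol Ca²⁺.
Mass: 420.9 × 147 = 61,880 g.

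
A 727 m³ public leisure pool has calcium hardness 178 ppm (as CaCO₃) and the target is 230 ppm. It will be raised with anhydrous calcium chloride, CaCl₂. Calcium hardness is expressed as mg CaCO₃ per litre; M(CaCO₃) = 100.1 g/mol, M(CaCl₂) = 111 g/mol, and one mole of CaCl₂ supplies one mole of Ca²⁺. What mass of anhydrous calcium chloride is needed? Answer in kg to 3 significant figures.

Volume: 727 m³ = 727,000 L.
Hardness to add: (230 − 178) = 52 mg/L as CaCO₃ × 727,000 L = 37,800 g as CaCO₃.
Moles of Ca²⁺ (1 mol Ca²⁺ ≡ 1 mol CaCO₃): 37,800 / 100.1 g/mol = 377.7 mol.
Mass of CaCl₂: 377.7 × 111 = 41,920 g.

41.9 kg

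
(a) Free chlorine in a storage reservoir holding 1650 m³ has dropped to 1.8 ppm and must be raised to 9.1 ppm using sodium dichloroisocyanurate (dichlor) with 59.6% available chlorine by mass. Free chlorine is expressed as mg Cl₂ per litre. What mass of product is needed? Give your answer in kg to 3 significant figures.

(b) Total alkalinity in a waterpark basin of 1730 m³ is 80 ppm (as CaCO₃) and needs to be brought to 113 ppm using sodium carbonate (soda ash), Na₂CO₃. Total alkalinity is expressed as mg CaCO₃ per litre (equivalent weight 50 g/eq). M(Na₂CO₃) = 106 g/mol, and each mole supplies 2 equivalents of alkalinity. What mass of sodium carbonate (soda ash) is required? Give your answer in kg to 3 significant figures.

(a) Volume: 1650 m³ = 1,650,000 L.
(a) Chlorine deficit: 9.1 − 1.8 = 7.3 ppm = 7.3 mg/L as Cl₂.
(a) Cl₂ equivalent needed: 7.3 mg/L × 1,650,000 L = 12,040,000 mg = 12,040 g.
(a) Product at 59.6% available chlorine: 12,040 / 0.596 = 20,210 g.

(b) Volume: 1730 m³ = 1,730,000 L.
(b) Alkalinity to add: (113 − 80) = 33 mg/L as CaCO₃ × 1,730,000 L = 57,090 g as CaCO₃.
(b) Equivalents: 57,090 g ÷ 50 g/eq = 1142 eq.
(b) Each mole of Na₂CO₃ supplies 2 eq, so 1142 / 2 = 570.9 mol.
(b) Mass: 570.9 mol × 106 g/mol = 60,520 g.

(a) 20.2 kg; (b) 60.5 kg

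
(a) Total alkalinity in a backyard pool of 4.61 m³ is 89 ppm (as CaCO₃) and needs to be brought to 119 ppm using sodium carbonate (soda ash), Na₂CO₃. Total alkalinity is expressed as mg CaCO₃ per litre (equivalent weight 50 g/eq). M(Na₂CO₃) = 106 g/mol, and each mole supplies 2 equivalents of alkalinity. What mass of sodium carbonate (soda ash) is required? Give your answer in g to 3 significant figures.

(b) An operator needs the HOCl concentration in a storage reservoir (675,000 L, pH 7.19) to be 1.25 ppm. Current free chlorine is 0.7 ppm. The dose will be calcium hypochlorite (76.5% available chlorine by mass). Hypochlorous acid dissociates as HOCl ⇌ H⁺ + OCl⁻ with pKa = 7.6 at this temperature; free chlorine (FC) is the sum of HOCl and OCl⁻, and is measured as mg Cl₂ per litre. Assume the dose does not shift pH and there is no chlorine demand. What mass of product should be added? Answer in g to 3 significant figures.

(a) 147 g; (b) 914 g

(a) Volume: 4.61 m³ = 4,610 L.
(a) Alkalinity to add: (119 − 89) = 30 mg/L as CaCO₃ × 4,610 L = 138.3 g as CaCO₃.
(a) Equivalents: 138.3 g ÷ 50 g/eq = 2.766 eq.
(a) Each mole of Na₂CO₃ supplies 2 eq, so 2.766 / 2 = 1.383 mol.
(a) Mass: 1.383 mol × 106 g/mol = 146.6 g.

(b) [OCl⁻]/[HOCl] = 10^(pH − pKa) = 10^(7.19 − 7.6) = 0.389; fraction as HOCl = 1/(1 + 0.389) = 0.7199.
(b) Free chlorine required for 1.25 ppm HOCl: 1.25 / 0.7199 = 1.736 ppm.
(b) FC to add: 1.736 − 0.7 = 1.036 mg/L as Cl₂.
(b) Cl₂ equivalent: 1.036 mg/L × 675,000 L = 699.5 g.
(b) Product at 76.5% available Cl: 699.5 / 0.765 = 914.4 g.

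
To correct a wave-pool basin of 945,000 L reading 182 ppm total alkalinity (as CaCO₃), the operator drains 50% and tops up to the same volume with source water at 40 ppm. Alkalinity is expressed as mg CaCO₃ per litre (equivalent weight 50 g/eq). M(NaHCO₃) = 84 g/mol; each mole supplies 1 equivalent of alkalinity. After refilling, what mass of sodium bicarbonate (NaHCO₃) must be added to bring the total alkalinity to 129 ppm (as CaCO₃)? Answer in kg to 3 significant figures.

After draining 50% and refilling: 182 × 0.50 + 40 × 0.50 = 111 ppm.
Deficit to target: 129 − 111 = 18 mg/L.
As CaCO₃: 18 mg/L × 945,000 L = 17,010 g; ÷ 50 g/eq ÷ 1 = 340.2 mol NaHCO₃.
Mass: 340.2 × 84 = 28,580 g.

28.6 kg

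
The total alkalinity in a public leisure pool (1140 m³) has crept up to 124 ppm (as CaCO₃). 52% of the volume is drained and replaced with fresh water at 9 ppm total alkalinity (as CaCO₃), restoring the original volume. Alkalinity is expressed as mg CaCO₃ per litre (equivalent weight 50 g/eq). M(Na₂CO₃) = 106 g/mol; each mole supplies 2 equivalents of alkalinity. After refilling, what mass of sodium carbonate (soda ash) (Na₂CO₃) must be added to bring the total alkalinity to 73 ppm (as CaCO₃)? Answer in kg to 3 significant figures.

Volume: 1140 m³ = 1,140,000 L.
After draining 52% and refilling: 124 × 0.48 + 9 × 0.52 = 64.2 ppm.
Deficit to target: 73 − 64.2 = 8.8 mg/L.
As CaCO₃: 8.8 mg/L × 1,140,000 L = 10,030 g; ÷ 50 g/eq ÷ 2 = 100.3 mol Na₂CO₃.
Mass: 100.3 × 106 = 10,630 g.

10.6 kg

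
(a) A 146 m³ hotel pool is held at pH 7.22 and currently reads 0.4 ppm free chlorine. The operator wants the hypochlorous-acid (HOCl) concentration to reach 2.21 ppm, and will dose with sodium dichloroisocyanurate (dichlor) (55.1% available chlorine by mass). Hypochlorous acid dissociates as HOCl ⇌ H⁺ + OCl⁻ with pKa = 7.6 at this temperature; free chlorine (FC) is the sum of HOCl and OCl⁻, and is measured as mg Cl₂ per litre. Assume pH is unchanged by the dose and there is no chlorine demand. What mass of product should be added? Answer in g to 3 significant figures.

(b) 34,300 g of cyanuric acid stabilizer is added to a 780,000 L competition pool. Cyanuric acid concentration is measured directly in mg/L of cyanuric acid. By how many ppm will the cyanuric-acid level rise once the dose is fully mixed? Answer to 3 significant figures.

(a) 724 g; (b) 44.0 ppm

(a) Volume: 146 m³ = 146,000 L.
(a) [OCl⁻]/[HOCl] = 10^(pH − pKa) = 10^(7.22 − 7.6) = 0.4169; fraction as HOCl = 1/(1 + 0.4169) = 0.7058.
(a) Free chlorine required for 2.21 ppm HOCl: 2.21 / 0.7058 = 3.131 ppm.
(a) FC to add: 3.131 − 0.4 = 2.731 mg/L as Cl₂.
(a) Cl₂ equivalent: 2.731 mg/L × 146,000 L = 398.8 g.
(a) Product at 55.1% available Cl: 398.8 / 0.551 = 723.7 g.

(b) Rise: 34,300 g / 780,000 L × 1000 = 43.97 mg/L.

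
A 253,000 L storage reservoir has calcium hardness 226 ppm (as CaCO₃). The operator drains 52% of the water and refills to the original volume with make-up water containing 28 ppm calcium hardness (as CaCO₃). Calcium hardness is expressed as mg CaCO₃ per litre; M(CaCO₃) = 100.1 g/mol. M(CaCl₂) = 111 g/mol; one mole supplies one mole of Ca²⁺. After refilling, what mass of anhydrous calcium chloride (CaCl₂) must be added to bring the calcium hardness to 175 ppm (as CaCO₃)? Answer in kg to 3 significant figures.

14.6 kg

After draining 52% and refilling: 226 × 0.48 + 28 × 0.52 = 123.04 ppm.
Deficit to target: 175 − 123.04 = 51.96 mg/L.
As CaCO₃: 51.96 mg/L × 253,000 L = 13,150 g; ÷ 100.1 = 131.3 mol Ca²⁺.
Mass: 131.3 × 111 = 14,580 g.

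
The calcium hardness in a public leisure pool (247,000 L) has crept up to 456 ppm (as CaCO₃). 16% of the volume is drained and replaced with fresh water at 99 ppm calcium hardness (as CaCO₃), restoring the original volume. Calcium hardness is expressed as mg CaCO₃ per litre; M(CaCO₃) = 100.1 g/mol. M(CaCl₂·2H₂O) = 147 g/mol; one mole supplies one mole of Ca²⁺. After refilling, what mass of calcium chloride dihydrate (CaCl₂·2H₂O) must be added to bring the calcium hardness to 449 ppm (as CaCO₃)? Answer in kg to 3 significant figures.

18.2 kg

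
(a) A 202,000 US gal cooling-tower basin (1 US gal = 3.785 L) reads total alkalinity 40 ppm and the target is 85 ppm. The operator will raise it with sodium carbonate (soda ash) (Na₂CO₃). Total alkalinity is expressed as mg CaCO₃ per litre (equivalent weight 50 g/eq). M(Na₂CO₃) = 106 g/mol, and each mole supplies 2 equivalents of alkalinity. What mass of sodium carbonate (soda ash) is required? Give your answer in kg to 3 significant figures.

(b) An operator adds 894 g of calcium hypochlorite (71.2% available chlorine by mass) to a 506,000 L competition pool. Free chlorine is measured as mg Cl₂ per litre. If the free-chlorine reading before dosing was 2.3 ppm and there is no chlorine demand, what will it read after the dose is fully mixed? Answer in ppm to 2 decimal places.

(a) 36.5 kg; (b) 3.56 ppm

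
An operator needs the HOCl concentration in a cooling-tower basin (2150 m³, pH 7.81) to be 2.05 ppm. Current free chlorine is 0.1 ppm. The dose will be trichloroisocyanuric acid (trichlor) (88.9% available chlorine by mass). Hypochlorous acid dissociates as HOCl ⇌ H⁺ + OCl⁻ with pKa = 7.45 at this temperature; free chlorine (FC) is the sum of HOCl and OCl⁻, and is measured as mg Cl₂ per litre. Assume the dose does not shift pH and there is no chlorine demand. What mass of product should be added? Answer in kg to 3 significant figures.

16.1 kg

Volume: 2150 m³ = 2,150,000 L.
[OCl⁻]/[HOCl] = 10^(pH − pKa) = 10^(7.81 − 7.45) = 2.291; fraction as HOCl = 1/(1 + 2.291) = 0.3039.
Free chlorine required for 2.05 ppm HOCl: 2.05 / 0.3039 = 6.746 ppm.
FC to add: 6.746 − 0.1 = 6.646 mg/L as Cl₂.
Cl₂ equivalent: 6.646 mg/L × 2,150,000 L = 14,290 g.
Product at 88.9% available Cl: 14,290 / 0.889 = 16,070 g.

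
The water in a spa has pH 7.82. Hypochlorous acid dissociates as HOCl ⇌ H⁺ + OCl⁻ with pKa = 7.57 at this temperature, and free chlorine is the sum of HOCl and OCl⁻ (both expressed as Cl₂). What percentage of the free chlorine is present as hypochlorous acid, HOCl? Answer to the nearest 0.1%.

[OCl⁻]/[HOCl] = 10^(pH − pKa) = 10^(7.82 − 7.57) = 10^0.25 = 1.778.
Fraction as HOCl = 1 / (1 + 1.778) = 0.3599.

36.0%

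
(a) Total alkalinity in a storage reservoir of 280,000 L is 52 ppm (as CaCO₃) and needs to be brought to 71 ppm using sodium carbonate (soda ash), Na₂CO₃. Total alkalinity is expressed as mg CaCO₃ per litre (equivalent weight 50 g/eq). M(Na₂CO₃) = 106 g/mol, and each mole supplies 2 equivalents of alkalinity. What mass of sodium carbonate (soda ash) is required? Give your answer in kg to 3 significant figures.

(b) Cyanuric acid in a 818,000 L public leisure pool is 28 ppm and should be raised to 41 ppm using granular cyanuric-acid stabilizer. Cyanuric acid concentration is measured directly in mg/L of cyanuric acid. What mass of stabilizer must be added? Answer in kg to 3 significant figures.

(a) Alkalinity to add: (71 − 52) = 19 mg/L as CaCO₃ × 280,000 L = 5320 g as CaCO₃.
(a) Equivalents: 5320 g ÷ 50 g/eq = 106.4 eq.
(a) Each mole of Na₂CO₃ supplies 2 eq, so 106.4 / 2 = 53.2 mol.
(a) Mass: 53.2 mol × 106 g/mol = 5639 g.

(b) CYA to add: (41 − 28) = 13 mg/L × 818,000 L = 10,630 g cyanuric acid.

(a) 5.64 kg; (b) 10.6 kg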